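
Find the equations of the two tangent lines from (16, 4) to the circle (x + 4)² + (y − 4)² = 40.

x + 3y = 28 and x − 3y = 4

Let a tangent through (16, 4) have slope m. Its distance from (−4, 4) must equal 2√10:
(−20m − (0))² = 40(m² + 1)
9m² − 1 = 0, so m = −1/3 or m = 1/3.
With m = −1/3: x + 3y = 28. With m = 1/3: x − 3y = 4.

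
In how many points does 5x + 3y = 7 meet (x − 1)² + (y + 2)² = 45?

2

d² = (5·1 + 3·(−2) − (7))²/34 = 32/17; r² = 45.
Since d² < r², the line cuts the circle twice.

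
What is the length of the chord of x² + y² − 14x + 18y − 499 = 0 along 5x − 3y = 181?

5√34

From the line, y = (−181 + 5x)/3. Substituting:
34x² − 1666x + 18496 = 0  ⟹  x² − 49x + 544 = 0
x = 32 or x = 17, giving (32, −7) and (17, −32).
Chord length = distance between (32, −7) and (17, −32) = √850 = 5√34.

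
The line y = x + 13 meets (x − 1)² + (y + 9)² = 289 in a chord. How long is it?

7√2

From the line, y = x + 13. Substituting:
2x² + 42x + 196 = 0  ⟹  x² + 21x + 98 = 0
x = −7 or x = −14, giving (−7, 6) and (−14, −1).
Chord length = distance between (−7, 6) and (−14, −1) = √98 = 7√2.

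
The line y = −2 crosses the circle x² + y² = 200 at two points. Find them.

Express y = −2 and substitute into the circle:
x² − 196 = 0
x = 14 or x = −14, giving (14, −2) and (−14, −2).

(−14, −2) and (14, −2)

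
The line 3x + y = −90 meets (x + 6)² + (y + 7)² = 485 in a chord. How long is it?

The distance from (−6, −7) to the line is 65/√10, and r² = 485.
Chord = 2√(r² − d²) = 2·√(125/2) = 5√10.

5√10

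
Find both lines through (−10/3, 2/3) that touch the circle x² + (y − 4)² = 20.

Let a tangent through (−10/3, 2/3) have slope m. Its distance from (0, 4) must equal 2√5:
(10/3m − (10/3))² = 20(m² + 1)
2m² + 5m + 2 = 0, so m = −2 or m = −1/2.
With m = −2: 2x + y = −6. With m = −1/2: x + 2y = −2.

2x + y = −6 and x + 2y = −2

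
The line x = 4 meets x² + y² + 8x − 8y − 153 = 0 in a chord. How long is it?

22

The distance from (−4, 4) to the line is 8, and r² = 185.
Chord = 2√(r² − d²) = 2·√(121) = 22.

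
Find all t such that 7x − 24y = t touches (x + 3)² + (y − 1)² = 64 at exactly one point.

For a tangent, require d(centre, line) = r = 8.
|7·(−3) − 24·1 − t| / √625 = 8
|t − (−45)| = 8·25, so t = 155 or t = −245.

t = −245 or t = 155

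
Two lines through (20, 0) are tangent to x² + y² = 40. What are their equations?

A line y − (0) = m(x − (20)) is tangent when its distance from (0, 0) is 2√10:
[m·(−20) − (0)]² = 40(m² + 1)
9m² − 1 = 0, so m = 1/3 or m = −1/3.
With m = 1/3: x − 3y = 20. With m = −1/3: x + 3y = 20.

x − 3y = 20 and x + 3y = 20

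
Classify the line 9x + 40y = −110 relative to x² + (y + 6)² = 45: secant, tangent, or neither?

secant

d² = (9·0 + 40·(−6) − (−110))²/1681 = 16900/1681; r² = 45.
Since d² < r², the line cuts the circle twice.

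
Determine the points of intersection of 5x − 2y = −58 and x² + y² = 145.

Substitute y = (58 + 5x)/2:
29x² + 580x + 2784 = 0  ⟹  x² + 20x + 96 = 0
x = −8 or x = −12, giving (−8, 9) and (−12, −1).

(−12, −1) and (−8, 9)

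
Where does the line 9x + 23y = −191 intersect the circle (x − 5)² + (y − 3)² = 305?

Substitute y = (−191 − 9x)/23:
610x² − 610x − 80520 = 0  ⟹  x² − x − 132 = 0
x = 12 or x = −11, giving (12, −13) and (−11, −4).

(−11, −4) and (12, −13)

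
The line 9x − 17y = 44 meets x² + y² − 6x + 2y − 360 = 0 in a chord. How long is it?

2√370

The distance from (3, −1) to the line is 0/√370, and r² = 370.
Half the chord is √(r² − d²) = √(370), so the full chord is 2√370.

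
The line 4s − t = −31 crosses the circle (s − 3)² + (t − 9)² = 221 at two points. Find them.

From the line, t = 4s + 31. Substituting:
17s² + 170s + 272 = 0  ⟹  s² + 10s + 16 = 0
s = −2 or s = −8, giving (−2, 23) and (−8, −1).

(−8, −1) and (−2, 23)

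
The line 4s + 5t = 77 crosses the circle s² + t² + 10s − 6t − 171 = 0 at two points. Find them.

(−2, 17) and (8, 9)

Express t = (77 − 4s)/5 and substitute into the circle:
41s² − 246s − 656 = 0  ⟹  s² − 6s − 16 = 0
s = 8 or s = −2, giving (8, 9) and (−2, 17).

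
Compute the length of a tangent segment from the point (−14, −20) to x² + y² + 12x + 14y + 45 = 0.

√193

Centre (−6, −7), r² = 40. |PO|² = (−8)² + (−13)² = 233.
The tangent meets the radius at right angles, so tangent² = |PO|² − r² = 233 − 40 = 193.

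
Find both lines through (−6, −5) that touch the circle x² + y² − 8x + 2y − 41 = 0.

7x − 3y = −27 and 3x + 7y = −53

Write the tangent as mx − y + (−5 − m·(−6)) = 0 and set its distance from the centre to √58:
[m·(10) − (4)]² = 58(m² + 1)
21m² − 40m − 21 = 0, so m = 7/3 or m = −3/7.
Through (−6, −5) these give 7x − 3y = −27 and 3x + 7y = −53.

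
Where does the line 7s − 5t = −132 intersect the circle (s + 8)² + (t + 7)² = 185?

(−21, −3) and (−16, 4)

Express t = (132 + 7s)/5 and substitute into the circle:
74s² + 2738s + 24864 = 0  ⟹  s² + 37s + 336 = 0
s = −16 or s = −21, giving (−16, 4) and (−21, −3).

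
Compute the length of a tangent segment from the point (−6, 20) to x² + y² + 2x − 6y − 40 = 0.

The centre is (−1, 3) and r = 5√2. The square of the distance from P to the centre is 25 + 289 = 314.
By the tangent–radius right angle, tangent length = √(|PO|² − r²) = √264 = 2√66.

2√66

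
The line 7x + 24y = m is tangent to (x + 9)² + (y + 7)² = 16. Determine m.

m = −331 or m = −131

For a tangent, require d(centre, line) = r = 4.
|7·(−9) + 24·(−7) − m| / √625 = 4
|m − (−231)| = 4·25, so m = −131 or m = −331.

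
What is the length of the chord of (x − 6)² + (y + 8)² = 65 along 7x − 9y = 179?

Express y = (−179 + 7x)/9 and substitute into the circle:
130x² − 2470x + 9100 = 0  ⟹  x² − 19x + 70 = 0
x = 14 or x = 5, giving (14, −9) and (5, −16).
|(14, −9) − (5, −16)| = √((9)² + (7)²) = √130.

√130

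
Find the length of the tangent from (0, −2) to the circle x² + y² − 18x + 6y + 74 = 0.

√66

With centre O = (9, −3), |OP|² = 82 and r² = 16.
Power of the point: PT² = |PO|² − r² = 66, so PT = √66.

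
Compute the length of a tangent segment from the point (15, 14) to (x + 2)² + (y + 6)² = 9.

The centre is (−2, −6) and r = 3. The square of the distance from P to the centre is 289 + 400 = 689.
The tangent meets the radius at right angles, so tangent² = |PO|² − r² = 689 − 9 = 680.

2√170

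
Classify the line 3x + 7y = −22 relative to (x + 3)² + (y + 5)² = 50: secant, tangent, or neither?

secant

Substituting the line into the circle gives 58x² + 216x − 1840 = 0.
Δ = 46656 − (−426880) = 473536.
Two real roots: the line is a secant.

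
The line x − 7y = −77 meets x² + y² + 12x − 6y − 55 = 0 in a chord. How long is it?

Express y = (77 + x)/7 and substitute into the circle:
50x² + 700x = 0  ⟹  x² + 14x = 0
x = 0 or x = −14, giving (0, 11) and (−14, 9).
Chord length = distance between (0, 11) and (−14, 9) = √200 = 10√2.

10√2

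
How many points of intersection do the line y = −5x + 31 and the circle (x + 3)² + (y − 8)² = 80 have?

2

d² = (5·(−3) + 1·8 − (31))²/26 = 722/13; r² = 80.
Since d² < r², the line cuts the circle twice.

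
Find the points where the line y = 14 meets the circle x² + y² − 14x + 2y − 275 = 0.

(−3, 14) and (17, 14)

Substitute y = 14:
x² − 14x − 51 = 0
x = 17 or x = −3, giving (17, 14) and (−3, 14).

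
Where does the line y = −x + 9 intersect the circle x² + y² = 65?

(1, 8) and (8, 1)

Express y = −x + 9 and substitute into the circle:
2x² − 18x + 16 = 0  ⟹  x² − 9x + 8 = 0
x = 8 or x = 1, giving (8, 1) and (1, 8).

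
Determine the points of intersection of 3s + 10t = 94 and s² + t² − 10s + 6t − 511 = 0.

From the line, t = (94 − 3s)/10. Substituting:
109s² − 1744s − 36624 = 0  ⟹  s² − 16s − 336 = 0
s = 28 or s = −12, giving (28, 1) and (−12, 13).

(−12, 13) and (28, 1)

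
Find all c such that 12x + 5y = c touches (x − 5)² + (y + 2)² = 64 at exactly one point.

Tangency holds when the distance from the centre (5, −2) to the line equals the radius 8:
|12·5 + 5·(−2) − c| / √169 = 8
|c − (50)| = 8·13, so c = 154 or c = −54.

c = −54 or c = 154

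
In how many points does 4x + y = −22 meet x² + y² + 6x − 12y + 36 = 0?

d² = (4·(−3) + 1·6 − (−22))²/17 = 256/17; r² = 9.
Since d² > r², the line lies outside the circle.

0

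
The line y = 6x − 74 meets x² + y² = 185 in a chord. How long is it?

Centre (0, 0), r² = 185. Perpendicular distance d from centre to line = |−74| / √37 = 74/√37.
Chord = 2√(r² − d²) = 2·√(37) = 2√37.

2√37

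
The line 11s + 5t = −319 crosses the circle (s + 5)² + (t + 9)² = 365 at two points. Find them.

(−24, −11) and (−19, −22)

From the line, t = (−319 − 11s)/5. Substituting:
146s² + 6278s + 66576 = 0  ⟹  s² + 43s + 456 = 0
s = −19 or s = −24, giving (−19, −22) and (−24, −11).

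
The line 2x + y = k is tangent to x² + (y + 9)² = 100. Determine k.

k = −9 ± 10√5

Tangency holds when the distance from the centre (0, −9) to the line equals the radius 10:
|2·0 + 1·(−9) − k| / √5 = 10
|k − (−9)| = 10√5.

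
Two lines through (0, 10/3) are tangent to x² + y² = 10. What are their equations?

A line y − (10/3) = m(x − (0)) is tangent when its distance from (0, 0) is √10:
(0m − (−10/3))² = 10(m² + 1)
9m² − 1 = 0, so m = 1/3 or m = −1/3.
Through (0, 10/3) these give x − 3y = −10 and x + 3y = 10.

x − 3y = −10 and x + 3y = 10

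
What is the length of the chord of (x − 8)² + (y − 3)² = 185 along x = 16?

The distance from (8, 3) to the line is 8, and r² = 185.
Half the chord is √(r² − d²) = √(121), so the full chord is 22.

22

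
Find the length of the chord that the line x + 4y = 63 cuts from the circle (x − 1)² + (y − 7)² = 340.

The distance from (1, 7) to the line is 34/√17, and r² = 340.
Chord = 2√(r² − d²) = 2·√(272) = 8√17.

8√17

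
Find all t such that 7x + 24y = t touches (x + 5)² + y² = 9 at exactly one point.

t = −110 or t = 40

The line touches the circle iff its distance from (−5, 0) is 3:
|7·(−5) + 24·0 − t| / √625 = 3
|t − (−35)| = 3·25, so t = 40 or t = −110.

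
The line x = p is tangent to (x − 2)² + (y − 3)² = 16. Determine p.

For a tangent, require d(centre, line) = r = 4.
|1·2 + 0·3 − p| / √1 = 4
|p − (2)| = 4, so p = 6 or p = −2.

p = −2 or p = 6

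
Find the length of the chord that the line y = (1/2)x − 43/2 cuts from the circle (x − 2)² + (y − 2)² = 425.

Substitute y = (−43 + x)/2:
5x² − 110x + 525 = 0  ⟹  x² − 22x + 105 = 0
x = 15 or x = 7, giving (15, −14) and (7, −18).
|(15, −14) − (7, −18)| = √((8)² + (4)²) = 4√5.

4√5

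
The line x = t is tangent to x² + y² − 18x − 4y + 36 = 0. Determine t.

For a tangent, require d(centre, line) = r = 7.
|1·9 + 0·2 − t| / √1 = 7
|t − (9)| = 7, so t = 16 or t = 2.

t = 2 or t = 16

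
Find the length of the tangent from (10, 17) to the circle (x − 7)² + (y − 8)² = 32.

√58

The centre is (7, 8) and r = 4√2. The square of the distance from P to the centre is 9 + 81 = 90.
Power of the point: PT² = |PO|² − r² = 58, so PT = √58.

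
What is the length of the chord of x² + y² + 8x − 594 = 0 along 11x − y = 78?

Centre (−4, 0), r² = 610. Perpendicular distance d from centre to line = |−122| / √122 = 122/√122.
Chord = 2√(r² − d²) = 2·√(488) = 4√122.

4√122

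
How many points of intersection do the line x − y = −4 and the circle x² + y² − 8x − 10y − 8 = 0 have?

2

d² = (1·4 − 1·5 − (−4))²/2 = 9/2; r² = 49.
Since d² < r², the line cuts the circle twice.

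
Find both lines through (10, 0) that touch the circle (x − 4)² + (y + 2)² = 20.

A line y − (0) = m(x − (10)) is tangent when its distance from (4, −2) is 2√5:
(−6m − (−2))² = 20(m² + 1)
2m² − 3m − 2 = 0, so m = −1/2 or m = 2.
Through (10, 0) these give x + 2y = 10 and 2x − y = 20.

x + 2y = 10 and 2x − y = 20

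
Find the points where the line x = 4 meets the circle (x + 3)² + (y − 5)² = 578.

The line gives x = 4. Substituting into the circle:
y² − 10y − 504 = 0
y = 28 or y = −18, giving (4, 28) and (4, −18).

(4, −18) and (4, 28)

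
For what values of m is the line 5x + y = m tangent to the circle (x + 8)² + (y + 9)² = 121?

Tangency holds when the distance from the centre (−8, −9) to the line equals the radius 11:
|5·(−8) + 1·(−9) − m| / √26 = 11
|m − (−49)| = 11√26.

m = −49 ± 11√26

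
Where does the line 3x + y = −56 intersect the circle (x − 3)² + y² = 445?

(−18, −2) and (−15, −11)

Express y = −3x − 56 and substitute into the circle:
10x² + 330x + 2700 = 0  ⟹  x² + 33x + 270 = 0
x = −15 or x = −18, giving (−15, −11) and (−18, −2).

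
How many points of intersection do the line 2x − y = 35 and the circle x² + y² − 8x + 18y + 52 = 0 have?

d² = (2·4 − 1·(−9) − (35))²/5 = 324/5; r² = 45.
Since d² > r², the line lies outside the circle.

0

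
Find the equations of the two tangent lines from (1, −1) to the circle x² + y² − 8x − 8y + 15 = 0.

x − 4y = 5 and 4x + y = 3

Write the tangent as mx − y + (−1 − m·(1)) = 0 and set its distance from the centre to √17:
[m·(3) − (5)]² = 17(m² + 1)
4m² + 15m − 4 = 0, so m = 1/4 or m = −4.
With m = 1/4: x − 4y = 5. With m = −4: 4x + y = 3.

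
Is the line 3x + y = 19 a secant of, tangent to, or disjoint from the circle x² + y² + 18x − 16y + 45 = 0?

d² = (3·(−9) + 1·8 − (19))²/10 = 722/5; r² = 100.
Since d² > r², the line lies outside the circle.

disjoint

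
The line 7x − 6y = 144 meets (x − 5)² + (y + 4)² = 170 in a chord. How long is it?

2√85

From the line, y = (−144 + 7x)/6. Substituting:
85x² − 2040x + 9180 = 0  ⟹  x² − 24x + 108 = 0
x = 18 or x = 6, giving (18, −3) and (6, −17).
Chord length = distance between (18, −3) and (6, −17) = √340 = 2√85.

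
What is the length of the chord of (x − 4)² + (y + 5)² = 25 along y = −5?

10

Express y = −5 and substitute into the circle:
x² − 8x − 9 = 0
x = 9 or x = −1, giving (9, −5) and (−1, −5).
Chord length = distance between (9, −5) and (−1, −5) = √100 = 10.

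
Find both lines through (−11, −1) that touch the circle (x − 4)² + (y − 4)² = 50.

x + 7y = −18 and x − y = −10

Write the tangent as mx − y + (−1 − m·(−11)) = 0 and set its distance from the centre to 5√2:
(15m − (5))² = 50(m² + 1)
7m² − 6m − 1 = 0, so m = −1/7 or m = 1.
With m = −1/7: x + 7y = −18. With m = 1: x − y = −10.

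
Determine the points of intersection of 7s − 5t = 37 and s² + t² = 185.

From the line, t = (−37 + 7s)/5. Substituting:
74s² − 518s − 3256 = 0  ⟹  s² − 7s − 44 = 0
s = 11 or s = −4, giving (11, 8) and (−4, −13).

(−4, −13) and (11, 8)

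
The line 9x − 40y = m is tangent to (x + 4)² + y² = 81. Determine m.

m = −405 or m = 333

The line touches the circle iff its distance from (−4, 0) is 9:
|9·(−4) − 40·0 − m| / √1681 = 9
|m − (−36)| = 9·41, so m = 333 or m = −405.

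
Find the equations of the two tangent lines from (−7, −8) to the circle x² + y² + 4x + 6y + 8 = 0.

Let a tangent through (−7, −8) have slope m. Its distance from (−2, −3) must equal √5:
[m·(5) − (5)]² = 5(m² + 1)
2m² − 5m + 2 = 0, so m = 1/2 or m = 2.
With m = 1/2: x − 2y = 9. With m = 2: 2x − y = −6.

x − 2y = 9 and 2x − y = −6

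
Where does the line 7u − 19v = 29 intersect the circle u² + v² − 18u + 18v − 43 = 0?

Substitute v = (−29 + 7u)/19:
410u² − 4510u − 24600 = 0  ⟹  u² − 11u − 60 = 0
u = 15 or u = −4, giving (15, 4) and (−4, −3).

(−4, −3) and (15, 4)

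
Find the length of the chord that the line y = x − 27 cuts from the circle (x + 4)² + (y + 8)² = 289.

Centre (−4, −8), r² = 289. Perpendicular distance d from centre to line = |−23| / √2 = 23/√2.
Half the chord is √(r² − d²) = √(49/2), so the full chord is 7√2.

7√2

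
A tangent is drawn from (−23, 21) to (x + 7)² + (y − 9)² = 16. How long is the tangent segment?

With centre O = (−7, 9), |OP|² = 400 and r² = 16.
Power of the point: PT² = |PO|² − r² = 384, so PT = 8√6.

8√6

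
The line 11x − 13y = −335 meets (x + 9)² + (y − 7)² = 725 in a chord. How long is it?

3√290

Substitute y = (335 + 11x)/13:
290x² + 8410x − 49300 = 0  ⟹  x² + 29x − 170 = 0
x = 5 or x = −34, giving (5, 30) and (−34, −3).
Chord length = distance between (5, 30) and (−34, −3) = √2610 = 3√290.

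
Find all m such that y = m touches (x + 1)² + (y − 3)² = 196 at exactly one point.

m = −11 or m = 17

Tangency holds when the distance from the centre (−1, 3) to the line equals the radius 14:
|0·(−1) + 1·3 − m| / √1 = 14
|m − (3)| = 14, so m = 17 or m = −11.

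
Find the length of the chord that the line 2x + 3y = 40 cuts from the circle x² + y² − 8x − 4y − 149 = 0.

6√13

Express y = (40 − 2x)/3 and substitute into the circle:
13x² − 208x − 221 = 0  ⟹  x² − 16x − 17 = 0
x = 17 or x = −1, giving (17, 2) and (−1, 14).
Chord length = distance between (17, 2) and (−1, 14) = √468 = 6√13.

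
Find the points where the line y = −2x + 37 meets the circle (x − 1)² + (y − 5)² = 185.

From the line, y = −2x + 37. Substituting:
5x² − 130x + 840 = 0  ⟹  x² − 26x + 168 = 0
x = 14 or x = 12, giving (14, 9) and (12, 13).

(12, 13) and (14, 9)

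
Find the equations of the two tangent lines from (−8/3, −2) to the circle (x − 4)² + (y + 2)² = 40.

3x − y = −6 and 3x + y = −10

A line y − (−2) = m(x − (−8/3)) is tangent when its distance from (4, −2) is 2√10:
(20/3m − (0))² = 40(m² + 1)
m² − 9 = 0, so m = 3 or m = −3.
Through (−8/3, −2) these give 3x − y = −6 and 3x + y = −10.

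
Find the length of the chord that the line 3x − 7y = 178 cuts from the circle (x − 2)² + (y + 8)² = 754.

Centre (2, −8), r² = 754. Perpendicular distance d from centre to line = |−116| / √58 = 116/√58.
Chord = 2√(r² − d²) = 2·√(522) = 6√58.

6√58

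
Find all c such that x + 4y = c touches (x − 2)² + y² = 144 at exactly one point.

c = 2 ± 12√17

The line touches the circle iff its distance from (2, 0) is 12:
|1·2 + 4·0 − c| / √17 = 12
|c − (2)| = 12√17.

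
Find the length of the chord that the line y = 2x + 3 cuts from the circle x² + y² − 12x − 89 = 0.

8√5

The distance from (6, 0) to the line is 15/√5, and r² = 125.
Chord = 2√(r² − d²) = 2·√(80) = 8√5.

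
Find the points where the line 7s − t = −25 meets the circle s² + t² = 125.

From the line, t = 7s + 25. Substituting:
50s² + 350s + 500 = 0  ⟹  s² + 7s + 10 = 0
s = −2 or s = −5, giving (−2, 11) and (−5, −10).

(−5, −10) and (−2, 11)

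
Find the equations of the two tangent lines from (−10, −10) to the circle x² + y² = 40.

Let a tangent through (−10, −10) have slope m. Its distance from (0, 0) must equal 2√10:
[m·(10) − (10)]² = 40(m² + 1)
3m² − 10m + 3 = 0, so m = 3 or m = 1/3.
Through (−10, −10) these give 3x − y = −20 and x − 3y = 20.

3x − y = −20 and x − 3y = 20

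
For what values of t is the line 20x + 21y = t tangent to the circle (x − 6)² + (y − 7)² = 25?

t = 122 or t = 412

The line touches the circle iff its distance from (6, 7) is 5:
|20·6 + 21·7 − t| / √841 = 5
|t − (267)| = 5·29, so t = 412 or t = 122.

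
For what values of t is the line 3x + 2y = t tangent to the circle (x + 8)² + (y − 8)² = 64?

Tangency holds when the distance from the centre (−8, 8) to the line equals the radius 8:
|3·(−8) + 2·8 − t| / √13 = 8
|t − (−8)| = 8√13.

t = −8 ± 8√13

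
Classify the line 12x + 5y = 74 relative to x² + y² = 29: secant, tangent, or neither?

neither

d² = (12·0 + 5·0 − (74))²/169 = 5476/169; r² = 29.
Since d² > r², the line lies outside the circle.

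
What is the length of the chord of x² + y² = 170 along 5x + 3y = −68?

2√34

Centre (0, 0), r² = 170. Perpendicular distance d from centre to line = |68| / √34 = 68/√34.
Half the chord is √(r² − d²) = √(34), so the full chord is 2√34.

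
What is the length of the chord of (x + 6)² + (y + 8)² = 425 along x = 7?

32

The line gives x = 7. Substituting into the circle:
y² + 16y − 192 = 0
y = 8 or y = −24, giving (7, 8) and (7, −24).
|(7, 8) − (7, −24)| = √((0)² + (32)²) = 32.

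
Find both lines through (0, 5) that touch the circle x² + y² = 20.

x − 2y = −10 and x + 2y = 10

A line y − (5) = m(x − (0)) is tangent when its distance from (0, 0) is 2√5:
(0m − (−5))² = 20(m² + 1)
4m² − 1 = 0, so m = 1/2 or m = −1/2.
Through (0, 5) these give x − 2y = −10 and x + 2y = 10.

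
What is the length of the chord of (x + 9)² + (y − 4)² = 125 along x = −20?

Centre (−9, 4), r² = 125. Perpendicular distance d from centre to line = |11| / √1 = 11.
Half the chord is √(r² − d²) = √(4), so the full chord is 4.

4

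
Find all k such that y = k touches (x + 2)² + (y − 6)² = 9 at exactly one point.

The line touches the circle iff its distance from (−2, 6) is 3:
|0·(−2) + 1·6 − k| / √1 = 3
|k − (6)| = 3, so k = 9 or k = 3.

k = 3 or k = 9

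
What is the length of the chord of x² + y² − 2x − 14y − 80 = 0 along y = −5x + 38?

4√26

The distance from (1, 7) to the line is 26/√26, and r² = 130.
Chord = 2√(r² − d²) = 2·√(104) = 4√26.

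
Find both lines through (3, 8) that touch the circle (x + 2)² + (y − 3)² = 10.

Let a tangent through (3, 8) have slope m. Its distance from (−2, 3) must equal √10:
(−5m − (−5))² = 10(m² + 1)
3m² − 10m + 3 = 0, so m = 1/3 or m = 3.
Through (3, 8) these give x − 3y = −21 and 3x − y = 1.

x − 3y = −21 and 3x − y = 1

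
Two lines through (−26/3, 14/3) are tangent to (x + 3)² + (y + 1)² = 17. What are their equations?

A line y − (14/3) = m(x − (−26/3)) is tangent when its distance from (−3, −1) is √17:
[m·(17/3) − (−17/3)]² = 17(m² + 1)
4m² + 17m + 4 = 0, so m = −1/4 or m = −4.
Through (−26/3, 14/3) these give x + 4y = 10 and 4x + y = −30.

x + 4y = 10 and 4x + y = −30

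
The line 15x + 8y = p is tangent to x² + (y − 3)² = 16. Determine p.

p = −44 or p = 92

For a tangent, require d(centre, line) = r = 4.
|15·0 + 8·3 − p| / √289 = 4
|p − (24)| = 4·17, so p = 92 or p = −44.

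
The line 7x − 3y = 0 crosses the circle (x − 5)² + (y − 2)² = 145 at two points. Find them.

(−3, −7) and (6, 14)

Express y = (7x)/3 and substitute into the circle:
58x² − 174x − 1044 = 0  ⟹  x² − 3x − 18 = 0
x = 6 or x = −3, giving (6, 14) and (−3, −7).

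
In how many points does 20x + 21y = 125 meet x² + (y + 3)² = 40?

0

d² = (20·0 + 21·(−3) − (125))²/841 = 35344/841; r² = 40.
Since d² > r², the line lies outside the circle.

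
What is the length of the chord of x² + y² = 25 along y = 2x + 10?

2√5

Substitute y = 2x + 10:
5x² + 40x + 75 = 0  ⟹  x² + 8x + 15 = 0
x = −3 or x = −5, giving (−3, 4) and (−5, 0).
Chord length = distance between (−3, 4) and (−5, 0) = √20 = 2√5.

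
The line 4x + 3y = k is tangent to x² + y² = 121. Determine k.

k = −55 or k = 55

The line touches the circle iff its distance from (0, 0) is 11:
|4·0 + 3·0 − k| / √25 = 11
|k| = 11·5, so k = 55 or k = −55.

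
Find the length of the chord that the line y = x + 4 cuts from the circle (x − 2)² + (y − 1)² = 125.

15√2

Centre (2, 1), r² = 125. Perpendicular distance d from centre to line = |5| / √2 = 5/√2.
Chord = 2√(r² − d²) = 2·√(225/2) = 15√2.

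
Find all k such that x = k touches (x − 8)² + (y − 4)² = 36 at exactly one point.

For a tangent, require d(centre, line) = r = 6.
|1·8 + 0·4 − k| / √1 = 6
|k − (8)| = 6, so k = 14 or k = 2.

k = 2 or k = 14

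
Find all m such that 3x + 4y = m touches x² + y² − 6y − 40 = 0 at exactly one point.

m = −23 or m = 47

For a tangent, require d(centre, line) = r = 7.
|3·0 + 4·3 − m| / √25 = 7
|m − (12)| = 7·5, so m = 47 or m = −23.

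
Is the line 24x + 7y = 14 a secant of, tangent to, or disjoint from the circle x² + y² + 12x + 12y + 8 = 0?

tangent

Substituting the line into the circle gives 625x² − 2100x + 1764 = 0.
Discriminant = (−2100)² − 4·625·(1764) = 0.
A repeated root: the line is tangent.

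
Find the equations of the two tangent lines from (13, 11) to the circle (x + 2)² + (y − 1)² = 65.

Write the tangent as mx − y + (11 − m·(13)) = 0 and set its distance from the centre to √65:
(−15m − (−10))² = 65(m² + 1)
32m² − 60m + 7 = 0, so m = 7/4 or m = 1/8.
Through (13, 11) these give 7x − 4y = 47 and x − 8y = −75.

7x − 4y = 47 and x − 8y = −75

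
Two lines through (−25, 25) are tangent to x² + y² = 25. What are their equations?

Write the tangent as mx − y + (25 − m·(−25)) = 0 and set its distance from the centre to 5:
[m·(25) − (−25)]² = 25(m² + 1)
12m² + 25m + 12 = 0, so m = −3/4 or m = −4/3.
With m = −3/4: 3x + 4y = 25. With m = −4/3: 4x + 3y = −25.

3x + 4y = 25 and 4x + 3y = −25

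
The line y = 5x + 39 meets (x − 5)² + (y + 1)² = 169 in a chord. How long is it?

Express y = 5x + 39 and substitute into the circle:
26x² + 390x + 1456 = 0  ⟹  x² + 15x + 56 = 0
x = −7 or x = −8, giving (−7, 4) and (−8, −1).
Chord length = distance between (−7, 4) and (−8, −1) = √26 = √26.

√26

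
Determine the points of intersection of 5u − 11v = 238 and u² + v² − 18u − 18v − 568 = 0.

(8, −18) and (30, −8)

Substitute v = (−238 + 5u)/11:
146u² − 5548u + 35040 = 0  ⟹  u² − 38u + 240 = 0
u = 30 or u = 8, giving (30, −8) and (8, −18).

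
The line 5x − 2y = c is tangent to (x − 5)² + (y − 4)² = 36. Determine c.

For a tangent, require d(centre, line) = r = 6.
|5·5 − 2·4 − c| / √29 = 6
|c − (17)| = 6√29.

c = 17 ± 6√29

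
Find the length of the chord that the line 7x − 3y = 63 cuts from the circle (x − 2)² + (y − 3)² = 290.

Centre (2, 3), r² = 290. Perpendicular distance d from centre to line = |−58| / √58 = 58/√58.
Chord = 2√(r² − d²) = 2·√(232) = 4√58.

4√58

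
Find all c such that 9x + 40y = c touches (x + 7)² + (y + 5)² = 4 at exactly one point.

The line touches the circle iff its distance from (−7, −5) is 2:
|9·(−7) + 40·(−5) − c| / √1681 = 2
|c − (−263)| = 2·41, so c = −181 or c = −345.

c = −345 or c = −181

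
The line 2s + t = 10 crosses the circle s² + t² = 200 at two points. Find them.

Substitute t = −2s + 10:
5s² − 40s − 100 = 0  ⟹  s² − 8s − 20 = 0
s = 10 or s = −2, giving (10, −10) and (−2, 14).

(−2, 14) and (10, −10)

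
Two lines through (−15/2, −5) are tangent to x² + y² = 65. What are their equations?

4x + 7y = −65 and 8x + y = −65

Write the tangent as mx − y + (−5 − m·(−15/2)) = 0 and set its distance from the centre to √65:
[m·(15/2) − (5)]² = 65(m² + 1)
7m² + 60m + 32 = 0, so m = −4/7 or m = −8.
Through (−15/2, −5) these give 4x + 7y = −65 and 8x + y = −65.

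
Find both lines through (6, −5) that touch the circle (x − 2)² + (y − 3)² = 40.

Let a tangent through (6, −5) have slope m. Its distance from (2, 3) must equal 2√10:
[m·(−4) − (8)]² = 40(m² + 1)
3m² − 8m − 3 = 0, so m = −1/3 or m = 3.
With m = −1/3: x + 3y = −9. With m = 3: 3x − y = 23.

x + 3y = −9 and 3x − y = 23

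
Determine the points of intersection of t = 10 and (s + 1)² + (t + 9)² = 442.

(−10, 10) and (8, 10)

Substitute t = 10:
s² + 2s − 80 = 0
s = 8 or s = −10, giving (8, 10) and (−10, 10).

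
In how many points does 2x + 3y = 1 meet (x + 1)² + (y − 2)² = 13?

2

Centre (−1, 2), r² = 13. Distance² from centre to line = (3)²/13 = 9/13.
Since d² < r², the line cuts the circle twice.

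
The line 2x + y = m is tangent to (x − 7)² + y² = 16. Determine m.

Tangency holds when the distance from the centre (7, 0) to the line equals the radius 4:
|2·7 + 1·0 − m| / √5 = 4
|m − (14)| = 4√5.

m = 14 ± 4√5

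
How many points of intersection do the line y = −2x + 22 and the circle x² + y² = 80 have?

0

Substituting the line into the circle gives 5x² − 88x + 404 = 0.
Discriminant = (−88)² − 4·5·(404) = −336 < 0.
No real roots: the line does not meet the circle.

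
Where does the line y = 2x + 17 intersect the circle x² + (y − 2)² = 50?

From the line, y = 2x + 17. Substituting:
5x² + 60x + 175 = 0  ⟹  x² + 12x + 35 = 0
x = −5 or x = −7, giving (−5, 7) and (−7, 3).

(−7, 3) and (−5, 7)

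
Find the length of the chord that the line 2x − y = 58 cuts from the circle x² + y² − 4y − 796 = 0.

Centre (0, 2), r² = 800. Perpendicular distance d from centre to line = |−60| / √5 = 60/√5.
Half the chord is √(r² − d²) = √(80), so the full chord is 8√5.

8√5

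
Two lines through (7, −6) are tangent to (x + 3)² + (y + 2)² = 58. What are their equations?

3x − 7y = 63 and 7x + 3y = 31

Write the tangent as mx − y + (−6 − m·(7)) = 0 and set its distance from the centre to √58:
[m·(−10) − (4)]² = 58(m² + 1)
21m² + 40m − 21 = 0, so m = 3/7 or m = −7/3.
Through (7, −6) these give 3x − 7y = 63 and 7x + 3y = 31.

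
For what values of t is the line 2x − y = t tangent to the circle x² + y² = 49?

The line touches the circle iff its distance from (0, 0) is 7:
|2·0 − 1·0 − t| / √5 = 7
|t| = 7√5.

t = ±7√5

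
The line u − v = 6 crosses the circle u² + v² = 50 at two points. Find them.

Substitute v = u − 6:
2u² − 12u − 14 = 0  ⟹  u² − 6u − 7 = 0
u = 7 or u = −1, giving (7, 1) and (−1, −7).

(−1, −7) and (7, 1)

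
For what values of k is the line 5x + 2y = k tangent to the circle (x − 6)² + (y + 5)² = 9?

For a tangent, require d(centre, line) = r = 3.
|5·6 + 2·(−5) − k| / √29 = 3
|k − (20)| = 3√29.

k = 20 ± 3√29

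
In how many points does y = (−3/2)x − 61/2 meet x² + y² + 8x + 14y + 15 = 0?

Centre (−4, −7), r² = 50. Distance² from centre to line = (35)²/13 = 1225/13.
Since d² > r², the line lies outside the circle.

0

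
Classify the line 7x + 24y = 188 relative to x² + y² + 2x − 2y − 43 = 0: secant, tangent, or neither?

neither

Substituting the line into the circle gives 625x² − 1144x + 1552 = 0.
Δ = 1308736 − 3880000 = −2571264.
No real roots: the line does not meet the circle.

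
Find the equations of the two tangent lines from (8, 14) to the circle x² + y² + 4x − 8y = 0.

A line y − (14) = m(x − (8)) is tangent when its distance from (−2, 4) is 2√5:
[m·(−10) − (−10)]² = 20(m² + 1)
2m² − 5m + 2 = 0, so m = 2 or m = 1/2.
Through (8, 14) these give 2x − y = 2 and x − 2y = −20.

2x − y = 2 and x − 2y = −20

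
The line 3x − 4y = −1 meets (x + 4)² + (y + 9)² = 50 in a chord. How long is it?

10

From the line, y = (1 + 3x)/4. Substituting:
25x² + 350x + 825 = 0  ⟹  x² + 14x + 33 = 0
x = −3 or x = −11, giving (−3, −2) and (−11, −8).
|(−3, −2) − (−11, −8)| = √((8)² + (6)²) = 10.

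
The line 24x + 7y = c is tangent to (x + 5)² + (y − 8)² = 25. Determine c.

c = −189 or c = 61

For a tangent, require d(centre, line) = r = 5.
|24·(−5) + 7·8 − c| / √625 = 5
|c − (−64)| = 5·25, so c = 61 or c = −189.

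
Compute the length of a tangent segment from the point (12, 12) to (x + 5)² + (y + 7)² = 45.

With centre O = (−5, −7), |OP|² = 650 and r² = 45.
By the tangent–radius right angle, tangent length = √(|PO|² − r²) = √605 = 11√5.

11√5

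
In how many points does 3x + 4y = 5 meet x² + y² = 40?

2

Centre (0, 0), r² = 40. Distance² from centre to line = (−5)²/25 = 1.
Since d² < r², the line cuts the circle twice.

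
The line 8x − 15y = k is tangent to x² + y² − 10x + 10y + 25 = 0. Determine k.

Tangency holds when the distance from the centre (5, −5) to the line equals the radius 5:
|8·5 − 15·(−5) − k| / √289 = 5
|k − (115)| = 5·17, so k = 200 or k = 30.

k = 30 or k = 200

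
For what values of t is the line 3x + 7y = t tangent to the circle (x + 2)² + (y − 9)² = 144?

t = 57 ± 12√58

For a tangent, require d(centre, line) = r = 12.
|3·(−2) + 7·9 − t| / √58 = 12
|t − (57)| = 12√58.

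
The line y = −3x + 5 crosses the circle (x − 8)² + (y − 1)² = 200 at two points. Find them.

Express y = −3x + 5 and substitute into the circle:
10x² − 40x − 120 = 0  ⟹  x² − 4x − 12 = 0
x = 6 or x = −2, giving (6, −13) and (−2, 11).

(−2, 11) and (6, −13)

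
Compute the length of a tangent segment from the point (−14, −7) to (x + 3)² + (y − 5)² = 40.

15

The centre is (−3, 5) and r = 2√10. The square of the distance from P to the centre is 121 + 144 = 265.
Power of the point: PT² = |PO|² − r² = 225, so PT = 15.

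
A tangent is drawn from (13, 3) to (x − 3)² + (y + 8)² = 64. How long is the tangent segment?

With centre O = (3, −8), |OP|² = 221 and r² = 64.
Power of the point: PT² = |PO|² − r² = 157, so PT = √157.

√157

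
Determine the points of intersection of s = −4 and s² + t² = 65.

(−4, −7) and (−4, 7)

The line gives s = −4. Substituting into the circle:
t² − 49 = 0
t = 7 or t = −7, giving (−4, 7) and (−4, −7).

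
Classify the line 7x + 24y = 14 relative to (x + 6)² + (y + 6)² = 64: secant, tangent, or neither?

tangent

d² = (7·(−6) + 24·(−6) − (14))²/625 = 64; r² = 64.
Since d² = r², the line is tangent.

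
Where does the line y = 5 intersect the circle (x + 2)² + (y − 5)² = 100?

Substitute y = 5:
x² + 4x − 96 = 0
x = 8 or x = −12, giving (8, 5) and (−12, 5).

(−12, 5) and (8, 5)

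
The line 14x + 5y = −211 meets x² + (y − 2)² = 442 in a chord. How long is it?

2√221

Centre (0, 2), r² = 442. Perpendicular distance d from centre to line = |221| / √221 = 221/√221.
Half the chord is √(r² − d²) = √(221), so the full chord is 2√221.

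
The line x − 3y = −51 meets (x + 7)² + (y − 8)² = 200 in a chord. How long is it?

From the line, y = (51 + x)/3. Substituting:
10x² + 180x − 630 = 0  ⟹  x² + 18x − 63 = 0
x = 3 or x = −21, giving (3, 18) and (−21, 10).
|(3, 18) − (−21, 10)| = √((24)² + (8)²) = 8√10.

8√10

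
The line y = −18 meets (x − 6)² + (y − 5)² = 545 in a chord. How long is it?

From the line, y = −18. Substituting:
x² − 12x + 20 = 0
x = 10 or x = 2, giving (10, −18) and (2, −18).
Chord length = distance between (10, −18) and (2, −18) = √64 = 8.

8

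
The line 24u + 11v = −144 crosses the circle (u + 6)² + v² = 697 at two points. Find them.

(−17, 24) and (5, −24)

From the line, v = (−144 − 24u)/11. Substituting:
697u² + 8364u − 59245 = 0  ⟹  u² + 12u − 85 = 0
u = 5 or u = −17, giving (5, −24) and (−17, 24).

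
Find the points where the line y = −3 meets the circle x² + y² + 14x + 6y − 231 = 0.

Substitute y = −3:
x² + 14x − 240 = 0
x = 10 or x = −24, giving (10, −3) and (−24, −3).

(−24, −3) and (10, −3)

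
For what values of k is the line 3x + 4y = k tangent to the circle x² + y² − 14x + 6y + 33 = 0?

k = −16 or k = 34

The line touches the circle iff its distance from (7, −3) is 5:
|3·7 + 4·(−3) − k| / √25 = 5
|k − (9)| = 5·5, so k = 34 or k = −16.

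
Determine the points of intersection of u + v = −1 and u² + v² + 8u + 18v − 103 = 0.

Substitute v = −u − 1:
2u² − 8u − 120 = 0  ⟹  u² − 4u − 60 = 0
u = 10 or u = −6, giving (10, −11) and (−6, 5).

(−6, 5) and (10, −11)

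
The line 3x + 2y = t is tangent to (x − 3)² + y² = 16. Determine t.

t = 9 ± 4√13

Tangency holds when the distance from the centre (3, 0) to the line equals the radius 4:
|3·3 + 2·0 − t| / √13 = 4
|t − (9)| = 4√13.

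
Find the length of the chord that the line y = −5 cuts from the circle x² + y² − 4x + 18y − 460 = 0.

46

Substitute y = −5:
x² − 4x − 525 = 0
x = 25 or x = −21, giving (25, −5) and (−21, −5).
|(25, −5) − (−21, −5)| = √((46)² + (0)²) = 46.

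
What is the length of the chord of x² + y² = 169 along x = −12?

10

Centre (0, 0), r² = 169. Perpendicular distance d from centre to line = |12| / √1 = 12.
Chord = 2√(r² − d²) = 2·√(25) = 10.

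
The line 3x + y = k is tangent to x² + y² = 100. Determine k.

The line touches the circle iff its distance from (0, 0) is 10:
|3·0 + 1·0 − k| / √10 = 10
|k| = 10√10.

k = ±10√10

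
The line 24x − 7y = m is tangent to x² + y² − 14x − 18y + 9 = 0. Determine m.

The line touches the circle iff its distance from (7, 9) is 11:
|24·7 − 7·9 − m| / √625 = 11
|m − (105)| = 11·25, so m = 380 or m = −170.

m = −170 or m = 380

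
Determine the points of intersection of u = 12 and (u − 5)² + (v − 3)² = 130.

The line gives u = 12. Substituting into the circle:
v² − 6v − 72 = 0
v = 12 or v = −6, giving (12, 12) and (12, −6).

(12, −6) and (12, 12)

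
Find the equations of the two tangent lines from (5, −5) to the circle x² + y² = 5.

2x + y = 5 and x + 2y = −5

A line y − (−5) = m(x − (5)) is tangent when its distance from (0, 0) is √5:
(−5m − (5))² = 5(m² + 1)
2m² + 5m + 2 = 0, so m = −2 or m = −1/2.
With m = −2: 2x + y = 5. With m = −1/2: x + 2y = −5.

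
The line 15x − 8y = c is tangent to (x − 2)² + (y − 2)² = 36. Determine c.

For a tangent, require d(centre, line) = r = 6.
|15·2 − 8·2 − c| / √289 = 6
|c − (14)| = 6·17, so c = 116 or c = −88.

c = −88 or c = 116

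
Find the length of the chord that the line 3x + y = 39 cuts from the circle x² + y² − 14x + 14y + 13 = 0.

Centre (7, −7), r² = 85. Perpendicular distance d from centre to line = |−25| / √10 = 25/√10.
Half the chord is √(r² − d²) = √(45/2), so the full chord is 3√10.

3√10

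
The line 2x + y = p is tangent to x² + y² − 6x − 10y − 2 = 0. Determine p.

p = 11 ± 6√5

The line touches the circle iff its distance from (3, 5) is 6:
|2·3 + 1·5 − p| / √5 = 6
|p − (11)| = 6√5.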